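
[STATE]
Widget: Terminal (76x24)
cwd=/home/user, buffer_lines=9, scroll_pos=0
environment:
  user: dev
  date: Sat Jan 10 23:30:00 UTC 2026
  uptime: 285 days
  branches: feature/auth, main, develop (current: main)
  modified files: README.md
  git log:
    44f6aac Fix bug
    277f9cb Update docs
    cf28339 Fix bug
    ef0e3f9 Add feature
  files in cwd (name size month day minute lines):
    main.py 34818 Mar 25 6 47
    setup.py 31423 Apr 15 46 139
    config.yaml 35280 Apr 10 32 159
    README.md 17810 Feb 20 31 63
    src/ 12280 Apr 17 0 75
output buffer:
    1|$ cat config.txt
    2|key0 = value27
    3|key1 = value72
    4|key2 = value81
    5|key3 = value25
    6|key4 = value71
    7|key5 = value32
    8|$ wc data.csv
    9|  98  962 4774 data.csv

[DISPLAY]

$ cat config.txt                                                            
key0 = value27                                                              
key1 = value72                                                              
key2 = value81                                                              
key3 = value25                                                              
key4 = value71                                                              
key5 = value32                                                              
$ wc data.csv                                                               
  98  962 4774 data.csv                                                     
$ █                                                                         
                                                                            
                                                                            
                                                                            
                                                                            
                                                                            
                                                                            
                                                                            
                                                                            
                                                                            
                                                                            
                                                                            
                                                                            
                                                                            
                                                                            


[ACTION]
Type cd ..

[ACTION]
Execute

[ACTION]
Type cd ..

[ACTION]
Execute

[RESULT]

$ cat config.txt                                                            
key0 = value27                                                              
key1 = value72                                                              
key2 = value81                                                              
key3 = value25                                                              
key4 = value71                                                              
key5 = value32                                                              
$ wc data.csv                                                               
  98  962 4774 data.csv                                                     
$ cd ..                                                                     
                                                                            
$ cd ..                                                                     
                                                                            
$ █                                                                         
                                                                            
                                                                            
                                                                            
                                                                            
                                                                            
                                                                            
                                                                            
                                                                            
                                                                            
                                                                            


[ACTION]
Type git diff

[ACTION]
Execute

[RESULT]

$ cat config.txt                                                            
key0 = value27                                                              
key1 = value72                                                              
key2 = value81                                                              
key3 = value25                                                              
key4 = value71                                                              
key5 = value32                                                              
$ wc data.csv                                                               
  98  962 4774 data.csv                                                     
$ cd ..                                                                     
                                                                            
$ cd ..                                                                     
                                                                            
$ git diff                                                                  
diff --git a/main.py b/main.py                                              
--- a/main.py                                                               
+++ b/main.py                                                               
@@ -1,3 +1,4 @@                                                             
+# updated                                                                  
 import sys                                                                 
$ █                                                                         
                                                                            
                                                                            
                                                                            


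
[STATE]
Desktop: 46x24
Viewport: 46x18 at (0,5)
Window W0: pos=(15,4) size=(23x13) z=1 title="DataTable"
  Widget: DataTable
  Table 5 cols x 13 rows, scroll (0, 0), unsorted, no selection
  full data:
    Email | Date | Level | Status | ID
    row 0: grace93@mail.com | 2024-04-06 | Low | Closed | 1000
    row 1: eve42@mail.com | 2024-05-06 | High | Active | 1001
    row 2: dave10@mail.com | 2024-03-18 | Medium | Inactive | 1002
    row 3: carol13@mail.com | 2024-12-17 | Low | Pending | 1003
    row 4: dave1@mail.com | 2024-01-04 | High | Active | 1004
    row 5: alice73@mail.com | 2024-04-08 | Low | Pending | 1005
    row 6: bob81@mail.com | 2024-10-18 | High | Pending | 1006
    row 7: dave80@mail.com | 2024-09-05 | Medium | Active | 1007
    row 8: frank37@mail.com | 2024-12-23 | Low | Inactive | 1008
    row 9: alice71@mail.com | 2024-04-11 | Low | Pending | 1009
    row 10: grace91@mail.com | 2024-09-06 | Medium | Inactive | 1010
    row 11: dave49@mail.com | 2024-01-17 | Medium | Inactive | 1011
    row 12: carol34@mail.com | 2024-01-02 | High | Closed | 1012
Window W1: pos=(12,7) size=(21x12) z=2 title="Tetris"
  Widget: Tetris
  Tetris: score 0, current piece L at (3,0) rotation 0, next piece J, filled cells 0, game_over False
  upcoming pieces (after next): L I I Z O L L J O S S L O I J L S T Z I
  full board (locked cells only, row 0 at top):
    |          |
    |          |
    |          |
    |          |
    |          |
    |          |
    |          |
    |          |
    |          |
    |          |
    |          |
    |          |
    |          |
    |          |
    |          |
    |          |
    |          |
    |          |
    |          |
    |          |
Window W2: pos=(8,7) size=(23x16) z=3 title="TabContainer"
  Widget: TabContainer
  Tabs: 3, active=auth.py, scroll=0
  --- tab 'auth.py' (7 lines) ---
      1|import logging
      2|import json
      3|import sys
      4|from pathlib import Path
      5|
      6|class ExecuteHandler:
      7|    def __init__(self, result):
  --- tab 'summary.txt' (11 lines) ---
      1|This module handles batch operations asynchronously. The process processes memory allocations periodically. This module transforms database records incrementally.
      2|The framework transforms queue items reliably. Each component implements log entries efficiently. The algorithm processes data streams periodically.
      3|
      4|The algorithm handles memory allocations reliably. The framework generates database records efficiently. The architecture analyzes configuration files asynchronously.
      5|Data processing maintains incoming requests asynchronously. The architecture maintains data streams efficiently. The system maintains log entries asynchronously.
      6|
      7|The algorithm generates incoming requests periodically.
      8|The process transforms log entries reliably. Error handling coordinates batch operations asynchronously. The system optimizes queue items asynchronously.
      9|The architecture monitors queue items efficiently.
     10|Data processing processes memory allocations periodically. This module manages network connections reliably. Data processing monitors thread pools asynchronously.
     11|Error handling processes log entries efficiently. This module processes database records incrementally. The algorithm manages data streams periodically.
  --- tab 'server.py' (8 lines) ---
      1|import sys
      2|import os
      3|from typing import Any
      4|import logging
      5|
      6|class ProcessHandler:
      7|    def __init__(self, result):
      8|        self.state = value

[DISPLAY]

               ┃ DataTable           ┃        
               ┠─────────────────────┨        
        ┏━━━━━━━━━━━━━━━━━━━━━┓━┓Date┃        
        ┃ TabContainer        ┃ ┃────┃        
        ┠─────────────────────┨─┨2024┃        
        ┃[auth.py]│ summary.tx┃ ┃2024┃        
        ┃─────────────────────┃ ┃2024┃        
        ┃import logging       ┃ ┃2024┃        
        ┃import json          ┃ ┃2024┃        
        ┃import sys           ┃ ┃2024┃        
        ┃from pathlib import P┃ ┃2024┃        
        ┃                     ┃ ┃━━━━┛        
        ┃class ExecuteHandler:┃ ┃             
        ┃    def __init__(self┃━┛             
        ┃                     ┃               
        ┃                     ┃               
        ┃                     ┃               
        ┗━━━━━━━━━━━━━━━━━━━━━┛               


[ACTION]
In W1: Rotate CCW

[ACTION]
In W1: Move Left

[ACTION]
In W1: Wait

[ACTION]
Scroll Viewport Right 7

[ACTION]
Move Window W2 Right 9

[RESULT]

               ┃ DataTable           ┃        
               ┠─────────────────────┨        
            ┏━━━━┏━━━━━━━━━━━━━━━━━━━━━┓      
            ┃ Tet┃ TabContainer        ┃      
            ┠────┠─────────────────────┨      
            ┃    ┃[auth.py]│ summary.tx┃      
            ┃    ┃─────────────────────┃      
            ┃    ┃import logging       ┃      
            ┃    ┃import json          ┃      
            ┃    ┃import sys           ┃      
            ┃    ┃from pathlib import P┃      
            ┃    ┃                     ┃      
            ┃    ┃class ExecuteHandler:┃      
            ┗━━━━┃    def __init__(self┃      
                 ┃                     ┃      
                 ┃                     ┃      
                 ┃                     ┃      
                 ┗━━━━━━━━━━━━━━━━━━━━━┛      


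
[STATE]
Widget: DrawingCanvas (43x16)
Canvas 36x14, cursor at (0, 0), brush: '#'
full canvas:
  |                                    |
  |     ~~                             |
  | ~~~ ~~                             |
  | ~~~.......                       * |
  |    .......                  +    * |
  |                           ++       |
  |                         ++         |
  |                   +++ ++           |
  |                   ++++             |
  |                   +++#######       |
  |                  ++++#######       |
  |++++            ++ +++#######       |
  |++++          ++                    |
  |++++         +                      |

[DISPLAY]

+                                          
     ~~                                    
 ~~~ ~~                                    
 ~~~.......                       *        
    .......                  +    *        
                           ++              
                         ++                
                   +++ ++                  
                   ++++                    
                   +++#######              
                  ++++#######              
++++            ++ +++#######              
++++          ++                           
++++         +                             
                                           
                                           


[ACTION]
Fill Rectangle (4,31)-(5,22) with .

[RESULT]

+                                          
     ~~                                    
 ~~~ ~~                                    
 ~~~.......                       *        
    .......           ..........  *        
                      ..........           
                         ++                
                   +++ ++                  
                   ++++                    
                   +++#######              
                  ++++#######              
++++            ++ +++#######              
++++          ++                           
++++         +                             
                                           
                                           


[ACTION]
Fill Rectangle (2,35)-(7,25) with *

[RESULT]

+                                          
     ~~                                    
 ~~~ ~~                  ***********       
 ~~~.......              ***********       
    .......           ...***********       
                      ...***********       
                         ***********       
                   +++ ++***********       
                   ++++                    
                   +++#######              
                  ++++#######              
++++            ++ +++#######              
++++          ++                           
++++         +                             
                                           
                                           


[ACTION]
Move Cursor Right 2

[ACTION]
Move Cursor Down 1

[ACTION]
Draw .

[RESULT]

                                           
  .  ~~                                    
 ~~~ ~~                  ***********       
 ~~~.......              ***********       
    .......           ...***********       
                      ...***********       
                         ***********       
                   +++ ++***********       
                   ++++                    
                   +++#######              
                  ++++#######              
++++            ++ +++#######              
++++          ++                           
++++         +                             
                                           
                                           


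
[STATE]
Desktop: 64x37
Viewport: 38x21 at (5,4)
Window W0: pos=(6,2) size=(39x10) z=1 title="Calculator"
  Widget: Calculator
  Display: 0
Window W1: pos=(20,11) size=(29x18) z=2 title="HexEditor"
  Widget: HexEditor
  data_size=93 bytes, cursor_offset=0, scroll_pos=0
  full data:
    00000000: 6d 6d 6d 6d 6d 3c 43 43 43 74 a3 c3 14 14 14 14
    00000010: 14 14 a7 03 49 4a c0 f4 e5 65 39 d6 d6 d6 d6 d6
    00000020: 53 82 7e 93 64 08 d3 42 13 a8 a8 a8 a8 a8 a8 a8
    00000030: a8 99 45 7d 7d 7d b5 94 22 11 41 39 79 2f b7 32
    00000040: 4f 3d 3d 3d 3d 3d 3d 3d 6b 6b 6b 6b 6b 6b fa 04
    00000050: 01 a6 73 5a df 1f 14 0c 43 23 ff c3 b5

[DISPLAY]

 ┠────────────────────────────────────
 ┃                                    
 ┃┌───┬───┬───┬───┐                   
 ┃│ 7 │ 8 │ 9 │ ÷ │                   
 ┃├───┼───┼───┼───┤                   
 ┃│ 4 │ 5 │ 6 │ × │                   
 ┃└───┴───┴───┴───┘                   
 ┗━━━━━━━━━━━━━┏━━━━━━━━━━━━━━━━━━━━━━
               ┃ HexEditor            
               ┠──────────────────────
               ┃00000000  6D 6d 6d 6d 
               ┃00000010  14 14 a7 03 
               ┃00000020  53 82 7e 93 
               ┃00000030  a8 99 45 7d 
               ┃00000040  4f 3d 3d 3d 
               ┃00000050  01 a6 73 5a 
               ┃                      
               ┃                      
               ┃                      
               ┃                      
               ┃                      


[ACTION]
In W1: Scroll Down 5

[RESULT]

 ┠────────────────────────────────────
 ┃                                    
 ┃┌───┬───┬───┬───┐                   
 ┃│ 7 │ 8 │ 9 │ ÷ │                   
 ┃├───┼───┼───┼───┤                   
 ┃│ 4 │ 5 │ 6 │ × │                   
 ┃└───┴───┴───┴───┘                   
 ┗━━━━━━━━━━━━━┏━━━━━━━━━━━━━━━━━━━━━━
               ┃ HexEditor            
               ┠──────────────────────
               ┃00000050  01 a6 73 5a 
               ┃                      
               ┃                      
               ┃                      
               ┃                      
               ┃                      
               ┃                      
               ┃                      
               ┃                      
               ┃                      
               ┃                      


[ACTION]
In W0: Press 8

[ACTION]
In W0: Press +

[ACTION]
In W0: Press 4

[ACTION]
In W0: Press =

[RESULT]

 ┠────────────────────────────────────
 ┃                                   1
 ┃┌───┬───┬───┬───┐                   
 ┃│ 7 │ 8 │ 9 │ ÷ │                   
 ┃├───┼───┼───┼───┤                   
 ┃│ 4 │ 5 │ 6 │ × │                   
 ┃└───┴───┴───┴───┘                   
 ┗━━━━━━━━━━━━━┏━━━━━━━━━━━━━━━━━━━━━━
               ┃ HexEditor            
               ┠──────────────────────
               ┃00000050  01 a6 73 5a 
               ┃                      
               ┃                      
               ┃                      
               ┃                      
               ┃                      
               ┃                      
               ┃                      
               ┃                      
               ┃                      
               ┃                      


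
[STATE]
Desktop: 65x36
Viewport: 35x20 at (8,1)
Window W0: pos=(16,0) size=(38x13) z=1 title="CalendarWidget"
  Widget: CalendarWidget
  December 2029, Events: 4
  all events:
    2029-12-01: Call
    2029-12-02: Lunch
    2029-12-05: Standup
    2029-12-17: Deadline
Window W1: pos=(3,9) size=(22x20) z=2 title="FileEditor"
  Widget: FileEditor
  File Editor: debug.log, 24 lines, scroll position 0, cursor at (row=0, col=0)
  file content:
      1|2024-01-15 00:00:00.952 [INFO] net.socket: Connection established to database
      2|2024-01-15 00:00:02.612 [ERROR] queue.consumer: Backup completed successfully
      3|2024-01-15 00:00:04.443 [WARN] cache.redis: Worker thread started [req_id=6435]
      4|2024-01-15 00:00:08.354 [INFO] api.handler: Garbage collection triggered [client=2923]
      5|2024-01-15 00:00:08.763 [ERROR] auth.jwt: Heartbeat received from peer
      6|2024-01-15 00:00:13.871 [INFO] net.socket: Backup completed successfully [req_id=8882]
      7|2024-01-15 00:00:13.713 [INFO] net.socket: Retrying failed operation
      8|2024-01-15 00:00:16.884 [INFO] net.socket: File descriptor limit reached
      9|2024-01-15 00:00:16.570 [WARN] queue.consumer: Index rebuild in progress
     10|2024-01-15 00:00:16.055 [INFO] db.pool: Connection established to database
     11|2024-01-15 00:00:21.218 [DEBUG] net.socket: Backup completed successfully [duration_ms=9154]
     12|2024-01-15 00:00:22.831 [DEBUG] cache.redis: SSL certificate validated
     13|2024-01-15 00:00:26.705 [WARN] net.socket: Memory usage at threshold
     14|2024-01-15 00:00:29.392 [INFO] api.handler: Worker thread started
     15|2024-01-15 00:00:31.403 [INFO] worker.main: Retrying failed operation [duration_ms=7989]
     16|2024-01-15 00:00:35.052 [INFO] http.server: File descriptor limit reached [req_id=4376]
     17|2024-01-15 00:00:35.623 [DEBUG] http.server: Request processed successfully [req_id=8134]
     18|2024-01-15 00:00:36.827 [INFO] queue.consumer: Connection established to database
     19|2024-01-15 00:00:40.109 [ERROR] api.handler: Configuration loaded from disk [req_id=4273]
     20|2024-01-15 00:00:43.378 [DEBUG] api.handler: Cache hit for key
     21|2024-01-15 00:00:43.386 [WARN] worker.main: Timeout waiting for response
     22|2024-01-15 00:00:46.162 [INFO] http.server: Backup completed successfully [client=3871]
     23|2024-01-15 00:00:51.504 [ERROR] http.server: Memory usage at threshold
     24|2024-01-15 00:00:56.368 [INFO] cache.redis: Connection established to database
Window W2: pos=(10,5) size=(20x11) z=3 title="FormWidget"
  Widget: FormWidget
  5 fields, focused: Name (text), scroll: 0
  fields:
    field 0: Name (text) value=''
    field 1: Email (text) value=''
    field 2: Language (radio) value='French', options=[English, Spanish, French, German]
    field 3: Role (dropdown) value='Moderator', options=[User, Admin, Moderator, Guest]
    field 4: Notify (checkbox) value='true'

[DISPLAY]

        ┃ CalendarWidget           
        ┠──────────────────────────
        ┃           December 2029  
        ┃Mo Tu We Th Fr Sa Su      
  ┏━━━━━━━━━━━━━━━━━━┓   1*  2*    
  ┃ FormWidget       ┃ 7  8  9     
  ┠──────────────────┨4 15 16      
  ┃> Name:       [  ]┃21 22 23     
━━┃  Email:      [  ]┃8 29 30      
eE┃  Language:   ( ) ┃             
──┃  Role:       [M▼]┃             
-0┃  Notify:     [x] ┃━━━━━━━━━━━━━
-0┃                  ┃             
-0┃                  ┃             
-0┗━━━━━━━━━━━━━━━━━━┛             
-01-15 00:00:08░┃                  
-01-15 00:00:13░┃                  
-01-15 00:00:13░┃                  
-01-15 00:00:16░┃                  
-01-15 00:00:16░┃                  


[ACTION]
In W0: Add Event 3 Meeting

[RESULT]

        ┃ CalendarWidget           
        ┠──────────────────────────
        ┃           December 2029  
        ┃Mo Tu We Th Fr Sa Su      
  ┏━━━━━━━━━━━━━━━━━━┓   1*  2*    
  ┃ FormWidget       ┃  7  8  9    
  ┠──────────────────┨4 15 16      
  ┃> Name:       [  ]┃21 22 23     
━━┃  Email:      [  ]┃8 29 30      
eE┃  Language:   ( ) ┃             
──┃  Role:       [M▼]┃             
-0┃  Notify:     [x] ┃━━━━━━━━━━━━━
-0┃                  ┃             
-0┃                  ┃             
-0┗━━━━━━━━━━━━━━━━━━┛             
-01-15 00:00:08░┃                  
-01-15 00:00:13░┃                  
-01-15 00:00:13░┃                  
-01-15 00:00:16░┃                  
-01-15 00:00:16░┃                  


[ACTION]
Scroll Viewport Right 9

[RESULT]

 CalendarWidget                    
───────────────────────────────────
           December 2029           
Mo Tu We Th Fr Sa Su               
━━━━━━━━━━━━┓   1*  2*             
idget       ┃  7  8  9             
────────────┨4 15 16               
:       [  ]┃21 22 23              
l:      [  ]┃8 29 30               
uage:   ( ) ┃                      
:       [M▼]┃                      
fy:     [x] ┃━━━━━━━━━━━━━━━━━━━━━━
            ┃                      
            ┃                      
━━━━━━━━━━━━┛                      
:00:08░┃                           
:00:13░┃                           
:00:13░┃                           
:00:16░┃                           
:00:16░┃                           


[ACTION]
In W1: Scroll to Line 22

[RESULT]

 CalendarWidget                    
───────────────────────────────────
           December 2029           
Mo Tu We Th Fr Sa Su               
━━━━━━━━━━━━┓   1*  2*             
idget       ┃  7  8  9             
────────────┨4 15 16               
:       [  ]┃21 22 23              
l:      [  ]┃8 29 30               
uage:   ( ) ┃                      
:       [M▼]┃                      
fy:     [x] ┃━━━━━━━━━━━━━━━━━━━━━━
            ┃                      
            ┃                      
━━━━━━━━━━━━┛                      
:00:26░┃                           
:00:29░┃                           
:00:31░┃                           
:00:35░┃                           
:00:35░┃                           


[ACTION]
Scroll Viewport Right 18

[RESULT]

et                     ┃           
───────────────────────┨           
cember 2029            ┃           
r Sa Su                ┃           
   1*  2*              ┃           
  7  8  9              ┃           
4 15 16                ┃           
21 22 23               ┃           
8 29 30                ┃           
                       ┃           
                       ┃           
━━━━━━━━━━━━━━━━━━━━━━━┛           
                                   
                                   
                                   
                                   
                                   
                                   
                                   
                                   


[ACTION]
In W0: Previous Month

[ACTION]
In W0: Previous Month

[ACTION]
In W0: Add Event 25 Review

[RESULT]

et                     ┃           
───────────────────────┨           
ctober 2029            ┃           
r Sa Su                ┃           
5  6  7                ┃           
2 13 14                ┃           
9 20 21                ┃           
26 27 28               ┃           
                       ┃           
                       ┃           
                       ┃           
━━━━━━━━━━━━━━━━━━━━━━━┛           
                                   
                                   
                                   
                                   
                                   
                                   
                                   
                                   


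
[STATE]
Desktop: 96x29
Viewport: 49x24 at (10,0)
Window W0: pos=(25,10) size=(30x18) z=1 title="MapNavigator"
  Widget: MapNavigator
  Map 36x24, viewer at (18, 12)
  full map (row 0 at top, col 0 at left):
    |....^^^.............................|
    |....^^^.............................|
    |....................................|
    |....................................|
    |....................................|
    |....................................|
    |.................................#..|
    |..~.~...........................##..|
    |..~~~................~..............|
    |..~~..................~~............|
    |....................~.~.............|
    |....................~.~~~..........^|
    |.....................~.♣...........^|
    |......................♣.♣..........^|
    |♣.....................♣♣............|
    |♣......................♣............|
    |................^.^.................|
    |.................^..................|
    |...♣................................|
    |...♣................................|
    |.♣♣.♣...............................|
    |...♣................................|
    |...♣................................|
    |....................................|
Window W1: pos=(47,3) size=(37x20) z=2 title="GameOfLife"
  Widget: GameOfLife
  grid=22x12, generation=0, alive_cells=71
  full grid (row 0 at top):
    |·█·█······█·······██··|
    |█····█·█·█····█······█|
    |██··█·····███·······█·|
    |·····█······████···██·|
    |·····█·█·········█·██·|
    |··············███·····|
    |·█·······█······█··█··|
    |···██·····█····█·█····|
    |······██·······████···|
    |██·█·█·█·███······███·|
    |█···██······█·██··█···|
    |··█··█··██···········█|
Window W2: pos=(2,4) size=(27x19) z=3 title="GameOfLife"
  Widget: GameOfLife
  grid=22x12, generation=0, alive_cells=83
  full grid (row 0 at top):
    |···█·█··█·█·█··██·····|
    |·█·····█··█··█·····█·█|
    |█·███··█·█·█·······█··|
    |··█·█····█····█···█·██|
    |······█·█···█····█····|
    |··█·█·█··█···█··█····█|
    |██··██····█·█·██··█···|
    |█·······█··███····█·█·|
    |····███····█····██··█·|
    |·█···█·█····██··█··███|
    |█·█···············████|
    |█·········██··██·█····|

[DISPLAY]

                                                 
                                                 
                                                 
                                     ┏━━━━━━━━━━━
━━━━━━━━━━━━━━━━━━┓                  ┃ GameOfLife
Life              ┃                  ┠───────────
──────────────────┨                  ┃Gen: 0     
                  ┃                  ┃·█·█······█
·█·█·█··██·····   ┃                  ┃█····█·█·█·
█··█··█·····█·█   ┃                  ┃██··█·····█
█·█·█·······█··   ┃━━━━━━━━━━━━━━━━━━┃·····█·····
··█····█···█·██   ┃pNavigator        ┃·····█·█···
·█···█····█····   ┃──────────────────┃···········
··█···█··█····█   ┃..................┃·█·······█·
···█·█·██··█···   ┃..................┃···██·····█
·█··███····█·█·   ┃..................┃······██···
····█····██··█·   ┃..............~...┃██·█·█·█·██
█····██··█··███   ┃...............~~.┃█···██·····
···········████   ┃.............~.~..┃··█··█··██·
···██··██·█····   ┃.............~.~~~┃           
                  ┃...........@..~.♣.┃           
                  ┃...............♣.♣┃           
━━━━━━━━━━━━━━━━━━┛...............♣♣.┗━━━━━━━━━━━
               ┃...................♣........┃    


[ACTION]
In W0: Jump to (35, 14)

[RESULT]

                                                 
                                                 
                                                 
                                     ┏━━━━━━━━━━━
━━━━━━━━━━━━━━━━━━┓                  ┃ GameOfLife
Life              ┃                  ┠───────────
──────────────────┨                  ┃Gen: 0     
                  ┃                  ┃·█·█······█
·█·█·█··██·····   ┃                  ┃█····█·█·█·
█··█··█·····█·█   ┃                  ┃██··█·····█
█·█·█·······█··   ┃━━━━━━━━━━━━━━━━━━┃·····█·····
··█····█···█·██   ┃pNavigator        ┃·····█·█···
·█···█····█····   ┃──────────────────┃···········
··█···█··█····█   ┃........##..      ┃·█·······█·
···█·█·██··█···   ┃............      ┃···██·····█
·█··███····█·█·   ┃............      ┃······██···
····█····██··█·   ┃............      ┃██·█·█·█·██
█····██··█··███   ┃~..........^      ┃█···██·····
···········████   ┃...........^      ┃··█··█··██·
···██··██·█····   ┃♣..........^      ┃           
                  ┃...........@      ┃           
                  ┃............      ┃           
━━━━━━━━━━━━━━━━━━┛............      ┗━━━━━━━━━━━
               ┃...............             ┃    


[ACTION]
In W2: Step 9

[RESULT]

                                                 
                                                 
                                                 
                                     ┏━━━━━━━━━━━
━━━━━━━━━━━━━━━━━━┓                  ┃ GameOfLife
Life              ┃                  ┠───────────
──────────────────┨                  ┃Gen: 0     
                  ┃                  ┃·█·█······█
··██···········   ┃                  ┃█····█·█·█·
··██···········   ┃                  ┃██··█·····█
··██········█··   ┃━━━━━━━━━━━━━━━━━━┃·····█·····
············██·   ┃pNavigator        ┃·····█·█···
█··········█··█   ┃──────────────────┃···········
·█··········█·█   ┃........##..      ┃·█·······█·
·█···██·······█   ┃............      ┃···██·····█
█·███·██·······   ┃............      ┃······██···
···██·██·██····   ┃............      ┃██·█·█·█·██
···████··█·····   ┃~..........^      ┃█···██·····
·········█···█·   ┃...........^      ┃··█··█··██·
··········███··   ┃♣..........^      ┃           
                  ┃...........@      ┃           
                  ┃............      ┃           
━━━━━━━━━━━━━━━━━━┛............      ┗━━━━━━━━━━━
               ┃...............             ┃    


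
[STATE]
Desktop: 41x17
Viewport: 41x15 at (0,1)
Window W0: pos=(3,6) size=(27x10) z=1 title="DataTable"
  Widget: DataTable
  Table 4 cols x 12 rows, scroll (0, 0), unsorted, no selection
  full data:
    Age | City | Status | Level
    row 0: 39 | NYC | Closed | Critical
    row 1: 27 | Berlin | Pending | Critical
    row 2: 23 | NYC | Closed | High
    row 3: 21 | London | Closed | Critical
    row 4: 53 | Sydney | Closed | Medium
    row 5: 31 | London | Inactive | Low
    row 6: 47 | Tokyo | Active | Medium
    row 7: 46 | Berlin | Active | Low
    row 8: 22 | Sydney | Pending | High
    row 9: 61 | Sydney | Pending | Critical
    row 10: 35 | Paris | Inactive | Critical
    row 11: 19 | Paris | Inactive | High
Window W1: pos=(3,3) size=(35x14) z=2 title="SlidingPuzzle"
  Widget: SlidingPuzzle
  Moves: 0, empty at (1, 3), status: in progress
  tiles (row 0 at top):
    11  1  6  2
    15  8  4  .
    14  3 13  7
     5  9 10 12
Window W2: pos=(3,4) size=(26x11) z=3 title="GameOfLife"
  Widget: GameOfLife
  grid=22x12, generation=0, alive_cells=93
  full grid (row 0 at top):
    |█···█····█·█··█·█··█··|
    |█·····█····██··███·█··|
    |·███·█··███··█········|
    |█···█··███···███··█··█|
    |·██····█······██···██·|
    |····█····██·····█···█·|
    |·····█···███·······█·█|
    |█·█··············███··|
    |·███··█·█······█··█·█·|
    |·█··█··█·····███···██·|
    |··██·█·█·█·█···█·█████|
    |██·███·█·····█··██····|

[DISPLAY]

                                         
                                         
   ┏━━━━━━━━━━━━━━━━━━━━━━━━━━━━━━━━━┓   
   ┏━━━━━━━━━━━━━━━━━━━━━━━━┓        ┃   
   ┃ GameOfLife             ┃────────┨   
   ┠────────────────────────┨        ┃   
   ┃Gen: 0                  ┃        ┃   
   ┃█···█··███···███··█··█  ┃        ┃   
   ┃·██····█······██···██·  ┃        ┃   
   ┃····█····██·····█···█·  ┃        ┃   
   ┃·····█···███·······█·█  ┃        ┃   
   ┃█·█··············███··  ┃        ┃   
   ┃·███··█·█······█··█·█·  ┃        ┃   
   ┗━━━━━━━━━━━━━━━━━━━━━━━━┛        ┃   
   ┃Moves: 0                         ┃   


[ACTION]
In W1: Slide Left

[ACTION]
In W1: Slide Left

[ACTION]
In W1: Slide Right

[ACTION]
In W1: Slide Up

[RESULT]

                                         
                                         
   ┏━━━━━━━━━━━━━━━━━━━━━━━━━━━━━━━━━┓   
   ┏━━━━━━━━━━━━━━━━━━━━━━━━┓        ┃   
   ┃ GameOfLife             ┃────────┨   
   ┠────────────────────────┨        ┃   
   ┃Gen: 0                  ┃        ┃   
   ┃█···█··███···███··█··█  ┃        ┃   
   ┃·██····█······██···██·  ┃        ┃   
   ┃····█····██·····█···█·  ┃        ┃   
   ┃·····█···███·······█·█  ┃        ┃   
   ┃█·█··············███··  ┃        ┃   
   ┃·███··█·█······█··█·█·  ┃        ┃   
   ┗━━━━━━━━━━━━━━━━━━━━━━━━┛        ┃   
   ┃Moves: 2                         ┃   
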